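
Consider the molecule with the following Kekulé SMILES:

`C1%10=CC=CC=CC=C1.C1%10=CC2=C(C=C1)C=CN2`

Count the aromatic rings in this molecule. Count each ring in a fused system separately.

The SMILES encodes an eight-membered carbon ring with four alternating C=C double bonds; a six-membered carbon ring with three alternating C=C double bonds, fused to a five-membered ring containing one N–H nitrogen and two C=C double bonds.
The 8-membered ring has only sp² ring atoms; a planar conformation would have a fully conjugated π system of 8 electrons. But 8 = 4(2), which is 4n not 4n+2, so it is not aromatic (cyclooctatetraene) — cyclooctatetraene distorts into a non-planar tub to avoid antiaromaticity.
The fused 6/5-membered bicyclic (with one N–H) is a single π system with 9 sp² atoms and 10 π electrons from ring double bonds plus a heteroatom lone pair. 10 = 4(2)+2, so the system is aromatic and both rings count as aromatic (indole).
2 of the 3 rings are aromatic. Total: 2.

2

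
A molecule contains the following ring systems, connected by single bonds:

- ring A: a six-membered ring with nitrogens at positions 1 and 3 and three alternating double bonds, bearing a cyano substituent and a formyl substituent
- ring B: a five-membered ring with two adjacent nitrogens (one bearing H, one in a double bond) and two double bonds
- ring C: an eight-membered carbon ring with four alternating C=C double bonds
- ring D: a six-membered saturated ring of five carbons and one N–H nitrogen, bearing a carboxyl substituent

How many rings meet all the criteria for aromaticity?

Ring A has a continuous p-orbital overlap around the ring; 3 ring double bonds give 6 π electrons. That satisfies 4n+2 with n=1, so ring A is aromatic (pyrimidine).
Ring B is fully conjugated (every ring atom contributes a p orbital); 2 ring double bonds (4 π electrons) plus a heteroatom lone pair (2) give 6 π electrons. 6 = 4(1)+2, so ring B is aromatic (pyrazole).
Ring C has only sp² ring atoms; a planar conformation would have a fully conjugated π system of 8 electrons. But 8 = 4(2), which is 4n not 4n+2, so ring C is not aromatic (cyclooctatetraene) — cyclooctatetraene distorts into a non-planar tub to avoid antiaromaticity.
Ring D has only sp³ atoms, so it is not fully conjugated — not aromatic (piperidine).
Aromatic: A, B. Total: 2.

2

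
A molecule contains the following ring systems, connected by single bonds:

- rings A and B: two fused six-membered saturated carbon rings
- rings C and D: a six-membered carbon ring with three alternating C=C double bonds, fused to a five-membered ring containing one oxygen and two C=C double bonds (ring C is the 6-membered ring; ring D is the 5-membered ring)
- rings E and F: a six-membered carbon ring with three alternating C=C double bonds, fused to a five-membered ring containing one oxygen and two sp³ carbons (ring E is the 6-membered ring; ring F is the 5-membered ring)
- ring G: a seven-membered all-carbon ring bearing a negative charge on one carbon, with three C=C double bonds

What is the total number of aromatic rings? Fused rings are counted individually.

Ring A has only sp³ atoms, so it is not fully conjugated — not aromatic (cyclohexane ring).
Ring B has only sp³ atoms, so it is not fully conjugated — not aromatic (cyclohexane ring).
Rings C and D form a fused bicyclic system (with one oxygen) with 9 sp² atoms and 10 π electrons from ring double bonds plus a heteroatom lone pair. 10 = 4(2)+2, so the system is aromatic and both rings count as aromatic (benzofuran).
Ring E is planar and fully conjugated; 3 ring double bonds give 6 π electrons. 6 = 4(1)+2, so ring E is aromatic (benzene ring).
Ring F has two sp³ carbons, so it is not fully conjugated — not aromatic (oxolane ring).
Ring G has only sp² ring atoms; a planar conformation would have a fully conjugated π system of 8 electrons. But 8 = 4(2), which is 4n not 4n+2, so ring G is not aromatic (cycloheptatrienyl anion).
Aromatic: C, D, E. Total: 3.

3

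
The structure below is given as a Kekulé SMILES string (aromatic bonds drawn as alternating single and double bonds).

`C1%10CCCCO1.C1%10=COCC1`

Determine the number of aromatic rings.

0

The SMILES encodes a six-membered saturated ring of five carbons and one oxygen; a five-membered ring of four carbons and one oxygen, with one C=C double bond and two sp³ carbons.
The 6-membered ring with one oxygen has only sp³ atoms, so it is not fully conjugated — not aromatic (tetrahydropyran).
The 5-membered ring with one oxygen has two sp³ carbons, so it is not fully conjugated — not aromatic (2,3-dihydrofuran).
None of the rings are aromatic. Total: 0.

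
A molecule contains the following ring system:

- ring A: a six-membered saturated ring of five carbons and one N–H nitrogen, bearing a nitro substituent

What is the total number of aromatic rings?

Ring A has only sp³ atoms, so it is not fully conjugated — not aromatic (piperidine).

0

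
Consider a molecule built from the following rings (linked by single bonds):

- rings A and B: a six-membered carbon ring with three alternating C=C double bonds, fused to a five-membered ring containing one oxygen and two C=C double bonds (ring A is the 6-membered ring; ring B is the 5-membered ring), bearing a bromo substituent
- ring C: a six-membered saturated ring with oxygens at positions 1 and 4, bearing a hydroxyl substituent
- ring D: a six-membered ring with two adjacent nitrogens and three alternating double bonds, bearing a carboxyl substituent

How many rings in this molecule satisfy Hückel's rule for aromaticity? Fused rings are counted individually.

3

Rings A and B form a fused bicyclic system (with one oxygen) with 9 sp² atoms and 10 π electrons from ring double bonds plus a heteroatom lone pair. 10 = 4(2)+2, so the system is aromatic and both rings count as aromatic (benzofuran).
Ring C has only sp³ atoms, so it is not fully conjugated — not aromatic (1,4-dioxane).
Ring D is planar and fully conjugated; 3 ring double bonds give 6 π electrons. That satisfies 4n+2 with n=1, so ring D is aromatic (pyridazine).
Aromatic: A, B, D. Total: 3.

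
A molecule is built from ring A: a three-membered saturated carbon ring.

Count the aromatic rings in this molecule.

Ring A has only sp³ atoms, so it is not fully conjugated — not aromatic (cyclopropane).

0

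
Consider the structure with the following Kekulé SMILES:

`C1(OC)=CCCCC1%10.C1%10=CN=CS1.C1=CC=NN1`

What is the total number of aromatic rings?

The SMILES encodes a six-membered carbon ring with one C=C double bond; a five-membered ring with a sulfur at position 1 and a nitrogen at position 3 (in a C=N bond), with two double bonds; a five-membered ring with two adjacent nitrogens (one bearing H, one in a double bond) and two double bonds.
The 6-membered ring has four sp³ carbons, so it is not fully conjugated — not aromatic (cyclohexene).
The 5-membered ring with one sulfur and one =N– has a continuous p-orbital overlap around the ring; 2 ring double bonds (4 π electrons) plus a heteroatom lone pair (2) give 6 π electrons. That satisfies 4n+2 with n=1, so it is aromatic (thiazole).
The 5-membered ring with two adjacent nitrogens (one N–H, one =N–) has a continuous p-orbital overlap around the ring; 2 ring double bonds (4 π electrons) plus a heteroatom lone pair (2) give 6 π electrons. Since 6 = 4n+2 (n=1), it is aromatic (pyrazole).
2 of the 3 rings are aromatic. Total: 2.

2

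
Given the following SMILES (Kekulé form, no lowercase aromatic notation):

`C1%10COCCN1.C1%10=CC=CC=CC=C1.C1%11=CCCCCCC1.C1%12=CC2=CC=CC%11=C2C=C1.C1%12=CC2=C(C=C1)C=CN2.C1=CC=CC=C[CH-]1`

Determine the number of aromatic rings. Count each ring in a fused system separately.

4

The SMILES encodes a six-membered saturated ring with an oxygen and an N–H nitrogen at positions 1 and 4; an eight-membered carbon ring with four alternating C=C double bonds; an eight-membered carbon ring with one C=C double bond; two fused six-membered carbon rings, each with three alternating C=C double bonds; a six-membered carbon ring with three alternating C=C double bonds, fused to a five-membered ring containing one N–H nitrogen and two C=C double bonds; a seven-membered all-carbon ring bearing a negative charge on one carbon, with three C=C double bonds.
The 6-membered ring with one oxygen and one N–H (1,4) has only sp³ atoms, so it is not fully conjugated — not aromatic (morpholine).
The 8-membered ring has only sp² ring atoms; a planar conformation would have a fully conjugated π system of 8 electrons. But 8 = 4(2), which is 4n not 4n+2, so it is not aromatic (cyclooctatetraene) — cyclooctatetraene distorts into a non-planar tub to avoid antiaromaticity.
The second 8-membered ring has six sp³ carbons, so it is not fully conjugated — not aromatic (cyclooctene).
The fused 6/6-membered bicyclic is a single π system with 10 sp² atoms and 10 π electrons from ring double bonds. 10 = 4(2)+2, so the system is aromatic and both rings count as aromatic (naphthalene).
The fused 6/5-membered bicyclic (with one N–H) is a single π system with 9 sp² atoms and 10 π electrons from ring double bonds plus a heteroatom lone pair. 10 = 4(2)+2, so the system is aromatic and both rings count as aromatic (indole).
The 7-membered ring has only sp² ring atoms; a planar conformation would have a fully conjugated π system of 8 electrons. But 8 = 4(2), which is 4n not 4n+2, so it is not aromatic (cycloheptatrienyl anion).
4 of the 8 rings are aromatic. Total: 4.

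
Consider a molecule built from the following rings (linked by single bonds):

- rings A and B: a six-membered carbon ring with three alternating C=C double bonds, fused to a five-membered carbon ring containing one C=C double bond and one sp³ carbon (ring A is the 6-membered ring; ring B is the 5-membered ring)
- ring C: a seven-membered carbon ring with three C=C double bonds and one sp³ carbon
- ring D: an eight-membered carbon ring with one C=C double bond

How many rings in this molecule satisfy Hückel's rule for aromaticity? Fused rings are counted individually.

Ring A has a continuous p-orbital overlap around the ring; 3 ring double bonds give 6 π electrons. That satisfies 4n+2 with n=1, so ring A is aromatic (benzene ring).
Ring B has one sp³ carbon, so it is not fully conjugated — not aromatic (cyclopentene ring).
Ring C has one sp³ carbon, so it is not fully conjugated — not aromatic (cycloheptatriene).
Ring D has six sp³ carbons, so it is not fully conjugated — not aromatic (cyclooctene).
Aromatic: A. Total: 1.

1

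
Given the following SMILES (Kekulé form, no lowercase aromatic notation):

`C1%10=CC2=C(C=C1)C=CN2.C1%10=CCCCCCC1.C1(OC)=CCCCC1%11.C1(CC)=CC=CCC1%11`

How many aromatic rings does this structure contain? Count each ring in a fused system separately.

The SMILES encodes a six-membered carbon ring with three alternating C=C double bonds, fused to a five-membered ring containing one N–H nitrogen and two C=C double bonds; an eight-membered carbon ring with one C=C double bond; a six-membered carbon ring with one C=C double bond; a six-membered carbon ring with two conjugated C=C double bonds and two sp³ carbons.
The fused 6/5-membered bicyclic (with one N–H) is a single π system with 9 sp² atoms and 10 π electrons from ring double bonds plus a heteroatom lone pair. 10 = 4(2)+2, so the system is aromatic and both rings count as aromatic (indole).
The 8-membered ring has six sp³ carbons, so it is not fully conjugated — not aromatic (cyclooctene).
The 6-membered ring has four sp³ carbons, so it is not fully conjugated — not aromatic (cyclohexene).
The second 6-membered ring has two sp³ carbons, so it is not fully conjugated — not aromatic (1,3-cyclohexadiene).
2 of the 5 rings are aromatic. Total: 2.

2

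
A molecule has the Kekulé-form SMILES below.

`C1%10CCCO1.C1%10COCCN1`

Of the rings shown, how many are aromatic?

The SMILES encodes a five-membered saturated ring of four carbons and one oxygen; a six-membered saturated ring with an oxygen and an N–H nitrogen at positions 1 and 4.
The 5-membered ring with one oxygen has only sp³ atoms, so it is not fully conjugated — not aromatic (tetrahydrofuran).
The 6-membered ring with one oxygen and one N–H (1,4) has only sp³ atoms, so it is not fully conjugated — not aromatic (morpholine).
None of the rings are aromatic. Total: 0.

0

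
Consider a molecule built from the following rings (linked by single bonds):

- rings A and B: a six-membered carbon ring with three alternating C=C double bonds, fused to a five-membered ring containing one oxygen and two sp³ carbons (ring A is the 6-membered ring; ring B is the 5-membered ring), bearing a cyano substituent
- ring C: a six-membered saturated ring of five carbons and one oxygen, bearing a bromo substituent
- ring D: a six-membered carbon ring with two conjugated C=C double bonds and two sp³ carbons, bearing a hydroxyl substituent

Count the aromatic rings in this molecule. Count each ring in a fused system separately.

1

Ring A is fully conjugated (every ring atom contributes a p orbital); 3 ring double bonds give 6 π electrons. Since 6 = 4n+2 (n=1), ring A is aromatic (benzene ring).
Ring B has two sp³ carbons, so it is not fully conjugated — not aromatic (oxolane ring).
Ring C has only sp³ atoms, so it is not fully conjugated — not aromatic (tetrahydropyran).
Ring D has two sp³ carbons, so it is not fully conjugated — not aromatic (1,3-cyclohexadiene).
Aromatic: A. Total: 1.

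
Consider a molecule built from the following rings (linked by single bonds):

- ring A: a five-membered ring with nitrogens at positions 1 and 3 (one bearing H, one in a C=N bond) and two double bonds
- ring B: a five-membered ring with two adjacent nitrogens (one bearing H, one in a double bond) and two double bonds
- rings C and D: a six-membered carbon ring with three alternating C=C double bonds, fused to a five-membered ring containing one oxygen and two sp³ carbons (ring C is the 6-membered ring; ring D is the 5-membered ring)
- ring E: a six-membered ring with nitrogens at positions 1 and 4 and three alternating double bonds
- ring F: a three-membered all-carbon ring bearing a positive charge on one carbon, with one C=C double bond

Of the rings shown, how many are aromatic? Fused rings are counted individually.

Ring A is fully conjugated (every ring atom contributes a p orbital); 2 ring double bonds (4 π electrons) plus a heteroatom lone pair (2) give 6 π electrons. That satisfies 4n+2 with n=1, so ring A is aromatic (imidazole).
Ring B is fully conjugated (every ring atom contributes a p orbital); 2 ring double bonds (4 π electrons) plus a heteroatom lone pair (2) give 6 π electrons. Since 6 = 4n+2 (n=1), ring B is aromatic (pyrazole).
Ring C has a continuous p-orbital overlap around the ring; 3 ring double bonds give 6 π electrons. Since 6 = 4n+2 (n=1), ring C is aromatic (benzene ring).
Ring D has two sp³ carbons, so it is not fully conjugated — not aromatic (oxolane ring).
Ring E is fully conjugated (every ring atom contributes a p orbital); 3 ring double bonds give 6 π electrons. That satisfies 4n+2 with n=1, so ring E is aromatic (pyrazine).
Ring F has a continuous p-orbital overlap around the ring; 1 ring double bond (2 π electrons) plus the carbocation's empty p orbital (0, but keeps the ring conjugated) give 2 π electrons. That satisfies 4n+2 with n=0, so ring F is aromatic (cyclopropenyl cation).
Aromatic: A, B, C, E, F. Total: 5.

5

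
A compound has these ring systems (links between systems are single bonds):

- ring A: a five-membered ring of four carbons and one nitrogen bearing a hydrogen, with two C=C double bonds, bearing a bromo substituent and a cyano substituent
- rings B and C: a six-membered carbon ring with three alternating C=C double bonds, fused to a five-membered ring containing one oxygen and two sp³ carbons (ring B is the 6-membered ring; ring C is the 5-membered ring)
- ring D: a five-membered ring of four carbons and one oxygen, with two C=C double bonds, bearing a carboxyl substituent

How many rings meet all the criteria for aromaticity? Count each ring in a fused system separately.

3

Ring A has a continuous p-orbital overlap around the ring; 2 ring double bonds (4 π electrons) plus a heteroatom lone pair (2) give 6 π electrons. That satisfies 4n+2 with n=1, so ring A is aromatic (pyrrole).
Ring B has a continuous p-orbital overlap around the ring; 3 ring double bonds give 6 π electrons. 6 = 4(1)+2, so ring B is aromatic (benzene ring).
Ring C has two sp³ carbons, so it is not fully conjugated — not aromatic (oxolane ring).
Ring D is fully conjugated (every ring atom contributes a p orbital); 2 ring double bonds (4 π electrons) plus a heteroatom lone pair (2) give 6 π electrons. That satisfies 4n+2 with n=1, so ring D is aromatic (furan).
Aromatic: A, B, D. Total: 3.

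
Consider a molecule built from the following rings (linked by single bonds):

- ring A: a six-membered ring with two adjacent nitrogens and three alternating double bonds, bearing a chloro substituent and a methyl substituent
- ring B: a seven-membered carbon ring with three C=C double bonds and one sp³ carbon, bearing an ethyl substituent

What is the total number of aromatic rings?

1

Ring A is planar and fully conjugated; 3 ring double bonds give 6 π electrons. That satisfies 4n+2 with n=1, so ring A is aromatic (pyridazine).
Ring B has one sp³ carbon, so it is not fully conjugated — not aromatic (cycloheptatriene).
Aromatic: A. Total: 1.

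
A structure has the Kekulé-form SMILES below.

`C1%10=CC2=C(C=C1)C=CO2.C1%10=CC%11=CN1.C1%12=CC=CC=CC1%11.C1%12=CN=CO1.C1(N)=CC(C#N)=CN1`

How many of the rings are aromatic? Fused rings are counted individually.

5

The SMILES encodes a six-membered carbon ring with three alternating C=C double bonds, fused to a five-membered ring containing one oxygen and two C=C double bonds; a five-membered ring of four carbons and one nitrogen bearing a hydrogen, with two C=C double bonds; a seven-membered carbon ring with three C=C double bonds and one sp³ carbon; a five-membered ring with an oxygen at position 1 and a nitrogen at position 3 (in a C=N bond), with two double bonds; a five-membered ring of four carbons and one nitrogen bearing a hydrogen, with two C=C double bonds.
The fused 6/5-membered bicyclic (with one oxygen) is a single π system with 9 sp² atoms and 10 π electrons from ring double bonds plus a heteroatom lone pair. 10 = 4(2)+2, so the system is aromatic and both rings count as aromatic (benzofuran).
The 5-membered ring with one N–H is planar and fully conjugated; 2 ring double bonds (4 π electrons) plus a heteroatom lone pair (2) give 6 π electrons. That satisfies 4n+2 with n=1, so it is aromatic (pyrrole).
The 7-membered ring has one sp³ carbon, so it is not fully conjugated — not aromatic (cycloheptatriene).
The 5-membered ring with one oxygen and one =N– has a continuous p-orbital overlap around the ring; 2 ring double bonds (4 π electrons) plus a heteroatom lone pair (2) give 6 π electrons. 6 = 4(1)+2, so it is aromatic (oxazole).
The second 5-membered ring with one N–H is planar and fully conjugated; 2 ring double bonds (4 π electrons) plus a heteroatom lone pair (2) give 6 π electrons. Since 6 = 4n+2 (n=1), it is aromatic (pyrrole).
5 of the 6 rings are aromatic. Total: 5.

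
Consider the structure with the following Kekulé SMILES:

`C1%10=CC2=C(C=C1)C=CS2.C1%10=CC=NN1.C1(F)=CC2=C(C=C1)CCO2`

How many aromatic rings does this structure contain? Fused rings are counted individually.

The SMILES encodes a six-membered carbon ring with three alternating C=C double bonds, fused to a five-membered ring containing one sulfur and two C=C double bonds; a five-membered ring with two adjacent nitrogens (one bearing H, one in a double bond) and two double bonds; a six-membered carbon ring with three alternating C=C double bonds, fused to a five-membered ring containing one oxygen and two sp³ carbons.
The fused 6/5-membered bicyclic (with one sulfur) is a single π system with 9 sp² atoms and 10 π electrons from ring double bonds plus a heteroatom lone pair. 10 = 4(2)+2, so the system is aromatic and both rings count as aromatic (benzothiophene).
The 5-membered ring with two adjacent nitrogens (one N–H, one =N–) is planar and fully conjugated; 2 ring double bonds (4 π electrons) plus a heteroatom lone pair (2) give 6 π electrons. 6 = 4(1)+2, so it is aromatic (pyrazole).
The 6-membered ring has a continuous p-orbital overlap around the ring; 3 ring double bonds give 6 π electrons. That satisfies 4n+2 with n=1, so it is aromatic (benzene ring).
The 5-membered ring with one oxygen has two sp³ carbons, so it is not fully conjugated — not aromatic (oxolane ring).
4 of the 5 rings are aromatic. Total: 4.

4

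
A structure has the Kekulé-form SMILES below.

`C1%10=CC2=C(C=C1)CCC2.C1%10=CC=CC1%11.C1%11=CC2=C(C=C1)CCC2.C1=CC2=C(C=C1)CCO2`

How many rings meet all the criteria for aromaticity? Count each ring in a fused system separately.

3

The SMILES encodes a six-membered carbon ring with three alternating C=C double bonds, fused to a saturated five-membered carbon ring; a five-membered carbon ring with two conjugated C=C double bonds and one sp³ carbon; a six-membered carbon ring with three alternating C=C double bonds, fused to a saturated five-membered carbon ring; a six-membered carbon ring with three alternating C=C double bonds, fused to a five-membered ring containing one oxygen and two sp³ carbons.
The 6-membered ring is planar and fully conjugated; 3 ring double bonds give 6 π electrons. 6 = 4(1)+2, so it is aromatic (benzene ring).
The 5-membered ring has three sp³ carbons, so it is not fully conjugated — not aromatic (cyclopentane ring).
The second 5-membered ring has one sp³ carbon, so it is not fully conjugated — not aromatic (cyclopentadiene).
The second 6-membered ring is planar and fully conjugated; 3 ring double bonds give 6 π electrons. That satisfies 4n+2 with n=1, so it is aromatic (benzene ring).
The third 5-membered ring has three sp³ carbons, so it is not fully conjugated — not aromatic (cyclopentane ring).
The third 6-membered ring is planar and fully conjugated; 3 ring double bonds give 6 π electrons. That satisfies 4n+2 with n=1, so it is aromatic (benzene ring).
The 5-membered ring with one oxygen has two sp³ carbons, so it is not fully conjugated — not aromatic (oxolane ring).
3 of the 7 rings are aromatic. Total: 3.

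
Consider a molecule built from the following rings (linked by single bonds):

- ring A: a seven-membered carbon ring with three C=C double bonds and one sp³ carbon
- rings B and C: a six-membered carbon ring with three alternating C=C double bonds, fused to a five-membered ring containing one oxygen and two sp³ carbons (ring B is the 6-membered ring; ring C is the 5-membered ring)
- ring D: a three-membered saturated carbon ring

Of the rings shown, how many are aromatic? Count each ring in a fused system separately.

1

Ring A has one sp³ carbon, so it is not fully conjugated — not aromatic (cycloheptatriene).
Ring B is planar and fully conjugated; 3 ring double bonds give 6 π electrons. That satisfies 4n+2 with n=1, so ring B is aromatic (benzene ring).
Ring C has two sp³ carbons, so it is not fully conjugated — not aromatic (oxolane ring).
Ring D has only sp³ atoms, so it is not fully conjugated — not aromatic (cyclopropane).
Aromatic: B. Total: 1.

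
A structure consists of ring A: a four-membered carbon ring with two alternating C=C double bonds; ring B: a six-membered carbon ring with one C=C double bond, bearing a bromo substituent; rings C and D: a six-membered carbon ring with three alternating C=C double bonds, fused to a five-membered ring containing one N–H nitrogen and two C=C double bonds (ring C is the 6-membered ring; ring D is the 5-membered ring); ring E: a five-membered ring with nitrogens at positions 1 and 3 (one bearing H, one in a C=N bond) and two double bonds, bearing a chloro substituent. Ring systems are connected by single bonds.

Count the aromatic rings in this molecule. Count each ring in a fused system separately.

Ring A has only sp² ring atoms; a planar conformation would have a fully conjugated π system of 4 electrons. But 4 = 4(1), which is 4n not 4n+2, so ring A is not aromatic (cyclobutadiene) — cyclobutadiene is antiaromatic and distorts to a rectangle.
Ring B has four sp³ carbons, so it is not fully conjugated — not aromatic (cyclohexene).
Rings C and D form a fused bicyclic system (with one N–H) with 9 sp² atoms and 10 π electrons from ring double bonds plus a heteroatom lone pair. 10 = 4(2)+2, so the system is aromatic and both rings count as aromatic (indole).
Ring E has a continuous p-orbital overlap around the ring; 2 ring double bonds (4 π electrons) plus a heteroatom lone pair (2) give 6 π electrons. Since 6 = 4n+2 (n=1), ring E is aromatic (imidazole).
Aromatic: C, D, E. Total: 3.

3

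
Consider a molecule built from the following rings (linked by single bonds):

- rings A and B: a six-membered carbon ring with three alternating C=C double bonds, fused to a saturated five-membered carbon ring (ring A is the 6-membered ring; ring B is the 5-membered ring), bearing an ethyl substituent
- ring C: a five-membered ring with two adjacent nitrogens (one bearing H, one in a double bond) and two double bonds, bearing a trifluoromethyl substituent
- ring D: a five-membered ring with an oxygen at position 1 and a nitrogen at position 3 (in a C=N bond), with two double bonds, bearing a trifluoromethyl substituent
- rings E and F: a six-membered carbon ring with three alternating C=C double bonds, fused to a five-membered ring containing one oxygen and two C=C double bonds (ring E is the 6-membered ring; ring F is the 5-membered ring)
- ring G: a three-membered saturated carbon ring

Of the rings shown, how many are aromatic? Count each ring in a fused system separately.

5

Ring A is fully conjugated (every ring atom contributes a p orbital); 3 ring double bonds give 6 π electrons. 6 = 4(1)+2, so ring A is aromatic (benzene ring).
Ring B has three sp³ carbons, so it is not fully conjugated — not aromatic (cyclopentane ring).
Ring C is planar and fully conjugated; 2 ring double bonds (4 π electrons) plus a heteroatom lone pair (2) give 6 π electrons. 6 = 4(1)+2, so ring C is aromatic (pyrazole).
Ring D is planar and fully conjugated; 2 ring double bonds (4 π electrons) plus a heteroatom lone pair (2) give 6 π electrons. 6 = 4(1)+2, so ring D is aromatic (oxazole).
Rings E and F form a fused bicyclic system (with one oxygen) with 9 sp² atoms and 10 π electrons from ring double bonds plus a heteroatom lone pair. 10 = 4(2)+2, so the system is aromatic and both rings count as aromatic (benzofuran).
Ring G has only sp³ atoms, so it is not fully conjugated — not aromatic (cyclopropane).
Aromatic: A, C, D, E, F. Total: 5.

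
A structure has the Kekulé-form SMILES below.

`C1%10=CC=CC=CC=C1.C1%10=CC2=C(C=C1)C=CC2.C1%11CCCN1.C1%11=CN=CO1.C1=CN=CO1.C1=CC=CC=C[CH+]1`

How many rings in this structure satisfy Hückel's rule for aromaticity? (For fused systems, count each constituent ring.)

The SMILES encodes an eight-membered carbon ring with four alternating C=C double bonds; a six-membered carbon ring with three alternating C=C double bonds, fused to a five-membered carbon ring containing one C=C double bond and one sp³ carbon; a five-membered saturated ring of four carbons and one N–H nitrogen; a five-membered ring with an oxygen at position 1 and a nitrogen at position 3 (in a C=N bond), with two double bonds; a five-membered ring with an oxygen at position 1 and a nitrogen at position 3 (in a C=N bond), with two double bonds; a seven-membered all-carbon ring bearing a positive charge on one carbon, with three C=C double bonds.
The 8-membered ring has only sp² ring atoms; a planar conformation would have a fully conjugated π system of 8 electrons. But 8 = 4(2), which is 4n not 4n+2, so it is not aromatic (cyclooctatetraene) — cyclooctatetraene distorts into a non-planar tub to avoid antiaromaticity.
The 6-membered ring is fully conjugated (every ring atom contributes a p orbital); 3 ring double bonds give 6 π electrons. That satisfies 4n+2 with n=1, so it is aromatic (benzene ring).
The 5-membered ring has one sp³ carbon, so it is not fully conjugated — not aromatic (cyclopentene ring).
The 5-membered ring with one N–H has only sp³ atoms, so it is not fully conjugated — not aromatic (pyrrolidine).
The 5-membered ring with one oxygen and one =N– has a continuous p-orbital overlap around the ring; 2 ring double bonds (4 π electrons) plus a heteroatom lone pair (2) give 6 π electrons. 6 = 4(1)+2, so it is aromatic (oxazole).
The second 5-membered ring with one oxygen and one =N– is fully conjugated (every ring atom contributes a p orbital); 2 ring double bonds (4 π electrons) plus a heteroatom lone pair (2) give 6 π electrons. Since 6 = 4n+2 (n=1), it is aromatic (oxazole).
The 7-membered ring is fully conjugated (every ring atom contributes a p orbital); 3 ring double bonds (6 π electrons) plus the carbocation's empty p orbital (0, but keeps the ring conjugated) give 6 π electrons. That satisfies 4n+2 with n=1, so it is aromatic (tropylium cation).
4 of the 7 rings are aromatic. Total: 4.

4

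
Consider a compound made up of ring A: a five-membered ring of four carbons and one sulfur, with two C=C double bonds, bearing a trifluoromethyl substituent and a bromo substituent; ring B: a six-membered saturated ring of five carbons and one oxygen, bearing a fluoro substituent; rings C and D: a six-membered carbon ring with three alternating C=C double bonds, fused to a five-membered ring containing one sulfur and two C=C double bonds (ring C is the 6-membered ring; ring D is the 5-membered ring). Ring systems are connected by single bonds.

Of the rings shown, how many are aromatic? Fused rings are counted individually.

3

Ring A is fully conjugated (every ring atom contributes a p orbital); 2 ring double bonds (4 π electrons) plus a heteroatom lone pair (2) give 6 π electrons. 6 = 4(1)+2, so ring A is aromatic (thiophene).
Ring B has only sp³ atoms, so it is not fully conjugated — not aromatic (tetrahydropyran).
Rings C and D form a fused bicyclic system (with one sulfur) with 9 sp² atoms and 10 π electrons from ring double bonds plus a heteroatom lone pair. 10 = 4(2)+2, so the system is aromatic and both rings count as aromatic (benzothiophene).
Aromatic: A, C, D. Total: 3.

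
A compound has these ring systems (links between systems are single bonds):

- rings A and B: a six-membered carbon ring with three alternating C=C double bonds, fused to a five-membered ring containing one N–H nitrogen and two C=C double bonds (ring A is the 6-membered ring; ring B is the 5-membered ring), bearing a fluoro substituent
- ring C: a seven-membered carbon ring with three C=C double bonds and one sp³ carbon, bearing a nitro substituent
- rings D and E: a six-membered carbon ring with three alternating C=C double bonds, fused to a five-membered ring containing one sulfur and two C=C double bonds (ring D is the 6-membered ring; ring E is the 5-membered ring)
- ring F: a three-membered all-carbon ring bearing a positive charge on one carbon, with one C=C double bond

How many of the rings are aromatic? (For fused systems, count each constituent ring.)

Rings A and B form a fused bicyclic system (with one N–H) with 9 sp² atoms and 10 π electrons from ring double bonds plus a heteroatom lone pair. 10 = 4(2)+2, so the system is aromatic and both rings count as aromatic (indole).
Ring C has one sp³ carbon, so it is not fully conjugated — not aromatic (cycloheptatriene).
Rings D and E form a fused bicyclic system (with one sulfur) with 9 sp² atoms and 10 π electrons from ring double bonds plus a heteroatom lone pair. 10 = 4(2)+2, so the system is aromatic and both rings count as aromatic (benzothiophene).
Ring F has a continuous p-orbital overlap around the ring; 1 ring double bond (2 π electrons) plus the carbocation's empty p orbital (0, but keeps the ring conjugated) give 2 π electrons. Since 2 = 4n+2 (n=0), ring F is aromatic (cyclopropenyl cation).
Aromatic: A, B, D, E, F. Total: 5.

5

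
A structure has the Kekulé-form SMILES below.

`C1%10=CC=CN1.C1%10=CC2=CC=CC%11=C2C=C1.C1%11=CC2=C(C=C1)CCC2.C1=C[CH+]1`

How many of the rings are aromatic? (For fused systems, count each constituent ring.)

5

The SMILES encodes a five-membered ring of four carbons and one nitrogen bearing a hydrogen, with two C=C double bonds; two fused six-membered carbon rings, each with three alternating C=C double bonds; a six-membered carbon ring with three alternating C=C double bonds, fused to a saturated five-membered carbon ring; a three-membered all-carbon ring bearing a positive charge on one carbon, with one C=C double bond.
The 5-membered ring with one N–H has a continuous p-orbital overlap around the ring; 2 ring double bonds (4 π electrons) plus a heteroatom lone pair (2) give 6 π electrons. Since 6 = 4n+2 (n=1), it is aromatic (pyrrole).
The fused 6/6-membered bicyclic is a single π system with 10 sp² atoms and 10 π electrons from ring double bonds. 10 = 4(2)+2, so the system is aromatic and both rings count as aromatic (naphthalene).
The 6-membered ring is fully conjugated (every ring atom contributes a p orbital); 3 ring double bonds give 6 π electrons. 6 = 4(1)+2, so it is aromatic (benzene ring).
The 5-membered ring has three sp³ carbons, so it is not fully conjugated — not aromatic (cyclopentane ring).
The 3-membered ring has a continuous p-orbital overlap around the ring; 1 ring double bond (2 π electrons) plus the carbocation's empty p orbital (0, but keeps the ring conjugated) give 2 π electrons. 2 = 4(0)+2, so it is aromatic (cyclopropenyl cation).
5 of the 6 rings are aromatic. Total: 5.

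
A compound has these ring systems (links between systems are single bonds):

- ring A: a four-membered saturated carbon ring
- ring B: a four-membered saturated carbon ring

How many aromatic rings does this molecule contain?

0

Ring A has only sp³ atoms, so it is not fully conjugated — not aromatic (cyclobutane).
Ring B has only sp³ atoms, so it is not fully conjugated — not aromatic (cyclobutane).
No ring is aromatic. Total: 0.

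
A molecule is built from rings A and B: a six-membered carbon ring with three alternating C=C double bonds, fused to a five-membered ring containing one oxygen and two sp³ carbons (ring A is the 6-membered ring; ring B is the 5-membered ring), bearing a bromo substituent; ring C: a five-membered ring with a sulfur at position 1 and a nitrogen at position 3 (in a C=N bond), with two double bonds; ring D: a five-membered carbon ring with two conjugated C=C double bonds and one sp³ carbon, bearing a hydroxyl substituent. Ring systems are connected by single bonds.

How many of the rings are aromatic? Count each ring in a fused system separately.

Ring A is planar and fully conjugated; 3 ring double bonds give 6 π electrons. Since 6 = 4n+2 (n=1), ring A is aromatic (benzene ring).
Ring B has two sp³ carbons, so it is not fully conjugated — not aromatic (oxolane ring).
Ring C is planar and fully conjugated; 2 ring double bonds (4 π electrons) plus a heteroatom lone pair (2) give 6 π electrons. That satisfies 4n+2 with n=1, so ring C is aromatic (thiazole).
Ring D has one sp³ carbon, so it is not fully conjugated — not aromatic (cyclopentadiene).
Aromatic: A, C. Total: 2.

2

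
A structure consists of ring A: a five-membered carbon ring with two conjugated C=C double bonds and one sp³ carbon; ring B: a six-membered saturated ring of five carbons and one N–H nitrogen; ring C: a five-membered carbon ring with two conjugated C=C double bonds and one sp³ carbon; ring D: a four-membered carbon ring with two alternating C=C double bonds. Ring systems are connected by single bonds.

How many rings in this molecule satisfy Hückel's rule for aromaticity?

0

Ring A has one sp³ carbon, so it is not fully conjugated — not aromatic (cyclopentadiene).
Ring B has only sp³ atoms, so it is not fully conjugated — not aromatic (piperidine).
Ring C has one sp³ carbon, so it is not fully conjugated — not aromatic (cyclopentadiene).
Ring D has only sp² ring atoms; a planar conformation would have a fully conjugated π system of 4 electrons. But 4 = 4(1), which is 4n not 4n+2, so ring D is not aromatic (cyclobutadiene) — cyclobutadiene is antiaromatic and distorts to a rectangle.
No ring is aromatic. Total: 0.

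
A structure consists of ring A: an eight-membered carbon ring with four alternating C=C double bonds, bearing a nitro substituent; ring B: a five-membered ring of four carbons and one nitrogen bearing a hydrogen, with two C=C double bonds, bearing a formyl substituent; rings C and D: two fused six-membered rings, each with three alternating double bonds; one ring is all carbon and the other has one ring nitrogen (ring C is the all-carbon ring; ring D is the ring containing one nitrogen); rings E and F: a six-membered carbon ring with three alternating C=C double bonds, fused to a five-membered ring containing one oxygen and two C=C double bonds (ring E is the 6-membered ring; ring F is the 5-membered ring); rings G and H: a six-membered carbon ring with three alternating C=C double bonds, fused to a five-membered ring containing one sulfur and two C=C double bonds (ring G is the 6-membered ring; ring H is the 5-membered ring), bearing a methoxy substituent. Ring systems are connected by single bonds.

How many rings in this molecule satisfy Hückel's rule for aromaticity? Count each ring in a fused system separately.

7

Ring A has only sp² ring atoms; a planar conformation would have a fully conjugated π system of 8 electrons. But 8 = 4(2), which is 4n not 4n+2, so ring A is not aromatic (cyclooctatetraene) — cyclooctatetraene distorts into a non-planar tub to avoid antiaromaticity.
Ring B has a continuous p-orbital overlap around the ring; 2 ring double bonds (4 π electrons) plus a heteroatom lone pair (2) give 6 π electrons. Since 6 = 4n+2 (n=1), ring B is aromatic (pyrrole).
Rings C and D form a fused bicyclic system (with one nitrogen) with 10 sp² atoms and 10 π electrons from ring double bonds. 10 = 4(2)+2, so the system is aromatic and both rings count as aromatic (quinoline).
Rings E and F form a fused bicyclic system (with one oxygen) with 9 sp² atoms and 10 π electrons from ring double bonds plus a heteroatom lone pair. 10 = 4(2)+2, so the system is aromatic and both rings count as aromatic (benzofuran).
Rings G and H form a fused bicyclic system (with one sulfur) with 9 sp² atoms and 10 π electrons from ring double bonds plus a heteroatom lone pair. 10 = 4(2)+2, so the system is aromatic and both rings count as aromatic (benzothiophene).
Aromatic: B, C, D, E, F, G, H. Total: 7.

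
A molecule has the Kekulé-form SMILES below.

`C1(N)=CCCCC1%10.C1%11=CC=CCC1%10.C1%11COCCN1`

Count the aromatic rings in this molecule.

0

The SMILES encodes a six-membered carbon ring with one C=C double bond; a six-membered carbon ring with two conjugated C=C double bonds and two sp³ carbons; a six-membered saturated ring with an oxygen and an N–H nitrogen at positions 1 and 4.
The 6-membered ring has four sp³ carbons, so it is not fully conjugated — not aromatic (cyclohexene).
The second 6-membered ring has two sp³ carbons, so it is not fully conjugated — not aromatic (1,3-cyclohexadiene).
The 6-membered ring with one oxygen and one N–H (1,4) has only sp³ atoms, so it is not fully conjugated — not aromatic (morpholine).
None of the rings are aromatic. Total: 0.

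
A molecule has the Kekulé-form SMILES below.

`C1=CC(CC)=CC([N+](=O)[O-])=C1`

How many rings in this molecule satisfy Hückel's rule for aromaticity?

The SMILES encodes a six-membered carbon ring with three alternating C=C double bonds.
The 6-membered ring is fully conjugated (every ring atom contributes a p orbital); 3 ring double bonds give 6 π electrons. Since 6 = 4n+2 (n=1), it is aromatic (benzene).

1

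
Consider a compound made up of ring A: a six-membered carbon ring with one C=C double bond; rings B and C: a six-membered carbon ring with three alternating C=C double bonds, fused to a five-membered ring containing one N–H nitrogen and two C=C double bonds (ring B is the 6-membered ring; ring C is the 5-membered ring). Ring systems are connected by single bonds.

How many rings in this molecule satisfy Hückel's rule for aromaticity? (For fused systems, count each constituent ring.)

2

Ring A has four sp³ carbons, so it is not fully conjugated — not aromatic (cyclohexene).
Rings B and C form a fused bicyclic system (with one N–H) with 9 sp² atoms and 10 π electrons from ring double bonds plus a heteroatom lone pair. 10 = 4(2)+2, so the system is aromatic and both rings count as aromatic (indole).
Aromatic: B, C. Total: 2.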